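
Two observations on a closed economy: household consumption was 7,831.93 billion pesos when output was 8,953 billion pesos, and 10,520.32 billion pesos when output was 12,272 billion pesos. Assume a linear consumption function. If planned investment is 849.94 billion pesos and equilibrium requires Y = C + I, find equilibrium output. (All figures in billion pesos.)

Y = 7526

MPC = (10520.32 − 7831.93)/(12272 − 8953) = 2688.39/3319 = 0.81
a = 7831.93 − 0.81(8953) = 580
Equilibrium: Y = 580 + 0.81Y + 849.94
0.19Y = 1429.94, so Y = 1429.94/0.19 = 7526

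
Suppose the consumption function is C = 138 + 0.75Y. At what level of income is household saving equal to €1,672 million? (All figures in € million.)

Y = 7240

S = Y − C = -138 + 0.25Y
-138 + 0.25Y = 1672, so 0.25Y = 1810 and Y = 7240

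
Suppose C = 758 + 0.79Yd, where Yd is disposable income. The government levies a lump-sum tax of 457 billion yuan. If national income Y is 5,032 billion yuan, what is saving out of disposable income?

Yd = Y − T = 5032 − 457 = 4575
C = 758 + 0.79(4575) = 758 + 3614.25 = 4372.25
S = Yd − C = 4575 − 4372.25 = 202.75

S = 202.75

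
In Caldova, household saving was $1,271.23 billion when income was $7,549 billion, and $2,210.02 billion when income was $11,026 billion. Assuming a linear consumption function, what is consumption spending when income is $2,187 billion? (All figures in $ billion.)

C = 2363.51

MPS = ΔS/ΔY = (2210.02 − 1271.23)/(11026 − 7549) = 938.79/3477 = 0.27
MPC = 1 − MPS = 0.73
Autonomous saving = 1271.23 − 0.27(7549) = -767, so a = 767
C = 767 + 0.73(2187) = 767 + 1596.51 = 2363.51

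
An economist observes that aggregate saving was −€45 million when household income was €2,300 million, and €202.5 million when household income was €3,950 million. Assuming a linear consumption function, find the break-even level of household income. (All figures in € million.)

MPS = ΔS/ΔY = (202.5 − (-45))/(3950 − 2300) = 247.5/1650 = 0.15
MPC = 1 − MPS = 0.85
From S(2300) = -45: −a + 0.15(2300) = -45, so a = 345 − (-45) = 390
Break-even (S = 0): Y = a/MPS = 390/0.15 = 2600

Y = 2600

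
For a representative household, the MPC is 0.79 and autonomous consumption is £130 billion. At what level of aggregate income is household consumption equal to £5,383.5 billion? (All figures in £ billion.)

130 + 0.79Y = 5383.5
0.79Y = 5253.5, so Y = 5253.5/0.79 = 6650

Y = 6650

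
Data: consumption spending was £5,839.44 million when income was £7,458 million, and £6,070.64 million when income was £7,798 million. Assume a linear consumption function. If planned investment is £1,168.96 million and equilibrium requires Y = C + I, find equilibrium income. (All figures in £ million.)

MPC = (6070.64 − 5839.44)/(7798 − 7458) = 231.2/340 = 0.68
a = 5839.44 − 0.68(7458) = 768
Equilibrium: Y = 768 + 0.68Y + 1168.96
0.32Y = 1936.96, so Y = 1936.96/0.32 = 6053

Y = 6053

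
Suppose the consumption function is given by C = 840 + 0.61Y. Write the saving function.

S = Y − C = Y − (840 + 0.61Y) = -840 + (1 − 0.61)Y

S = -840 + 0.39Y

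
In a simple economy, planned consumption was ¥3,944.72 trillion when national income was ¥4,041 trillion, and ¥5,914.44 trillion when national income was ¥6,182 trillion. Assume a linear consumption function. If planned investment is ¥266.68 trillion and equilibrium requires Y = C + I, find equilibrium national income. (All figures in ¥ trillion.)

MPC = (5914.44 − 3944.72)/(6182 − 4041) = 1969.72/2141 = 0.92
a = 3944.72 − 0.92(4041) = 227
Equilibrium: Y = 227 + 0.92Y + 266.68
0.08Y = 493.68, so Y = 493.68/0.08 = 6171

Y = 6171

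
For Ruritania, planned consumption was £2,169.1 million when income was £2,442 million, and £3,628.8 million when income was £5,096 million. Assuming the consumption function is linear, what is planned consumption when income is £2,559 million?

MPC = (3628.8 − 2169.1)/(5096 − 2442) = 1459.7/2654 = 0.55
a = 2169.1 − 0.55(2442) = 2169.1 − 1343.1 = 826
C = 826 + 0.55(2559) = 826 + 1407.45 = 2233.45

C = 2233.45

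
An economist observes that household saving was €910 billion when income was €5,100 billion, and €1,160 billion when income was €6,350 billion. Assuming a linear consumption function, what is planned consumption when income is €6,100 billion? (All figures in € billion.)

C = 4990

MPS = ΔS/ΔY = (1160 − 910)/(6350 − 5100) = 250/1250 = 0.2
MPC = 1 − MPS = 0.8
Autonomous saving = 910 − 0.2(5100) = -110, so a = 110
C = 110 + 0.8(6100) = 110 + 4880 = 4990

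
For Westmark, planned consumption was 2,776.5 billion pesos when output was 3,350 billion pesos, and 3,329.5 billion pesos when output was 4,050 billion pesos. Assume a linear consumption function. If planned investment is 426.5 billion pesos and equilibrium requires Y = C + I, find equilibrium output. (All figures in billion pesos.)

Y = 2650

MPC = (3329.5 − 2776.5)/(4050 − 3350) = 553/700 = 0.79
a = 2776.5 − 0.79(3350) = 130
Equilibrium: Y = 130 + 0.79Y + 426.5
0.21Y = 556.5, so Y = 556.5/0.21 = 2650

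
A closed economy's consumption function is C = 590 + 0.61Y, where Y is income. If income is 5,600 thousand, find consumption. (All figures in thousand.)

C = 4006

C = 590 + 0.61(5600) = 590 + 3416 = 4006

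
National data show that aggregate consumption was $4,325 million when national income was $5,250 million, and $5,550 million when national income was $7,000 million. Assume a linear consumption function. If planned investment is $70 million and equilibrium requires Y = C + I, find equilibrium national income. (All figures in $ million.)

Y = 2400

MPC = (5550 − 4325)/(7000 − 5250) = 1225/1750 = 0.7
a = 4325 − 0.7(5250) = 650
Equilibrium: Y = 650 + 0.7Y + 70
0.3Y = 720, so Y = 720/0.3 = 2400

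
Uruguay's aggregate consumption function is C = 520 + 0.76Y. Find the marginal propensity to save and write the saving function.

MPS = 0.24; S = -520 + 0.24Y

MPS = 1 − MPC = 1 − 0.76 = 0.24
S = Y − C = -520 + 0.24Y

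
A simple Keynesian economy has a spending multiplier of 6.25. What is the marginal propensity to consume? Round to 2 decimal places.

k = 1/(1 − MPC), so 1 − MPC = 1/k = 1/6.25 = 0.1600
MPC = 1 − 0.1600 = 0.84

MPC = 0.84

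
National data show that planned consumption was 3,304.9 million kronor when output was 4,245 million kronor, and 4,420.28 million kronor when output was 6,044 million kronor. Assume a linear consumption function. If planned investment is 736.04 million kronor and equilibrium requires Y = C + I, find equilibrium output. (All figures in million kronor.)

MPC = (4420.28 − 3304.9)/(6044 − 4245) = 1115.38/1799 = 0.62
a = 3304.9 − 0.62(4245) = 673
Equilibrium: Y = 673 + 0.62Y + 736.04
0.38Y = 1409.04, so Y = 1409.04/0.38 = 3708

Y = 3708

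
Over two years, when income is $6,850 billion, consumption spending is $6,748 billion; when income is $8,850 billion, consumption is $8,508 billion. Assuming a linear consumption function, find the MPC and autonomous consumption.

MPC = ΔC/ΔY = (8508 − 6748)/(8850 − 6850) = 1760/2000 = 0.88
a = C − MPC·Y = 6748 − 0.88(6850) = 6748 − 6028 = 720

MPC = 0.88; a = 720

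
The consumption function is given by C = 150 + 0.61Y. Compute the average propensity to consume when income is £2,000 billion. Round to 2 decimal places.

APC = 0.69

C = 150 + 0.61(2000) = 1370
APC = C/Y = 1370/2000 = 0.69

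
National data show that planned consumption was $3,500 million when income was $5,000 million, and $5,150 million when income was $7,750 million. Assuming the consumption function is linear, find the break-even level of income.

Y = 1250

MPC = (5150 − 3500)/(7750 − 5000) = 1650/2750 = 0.6
a = 3500 − 0.6(5000) = 3500 − 3000 = 500
Break-even: Y = a/(1−MPC) = 500/0.4 = 1250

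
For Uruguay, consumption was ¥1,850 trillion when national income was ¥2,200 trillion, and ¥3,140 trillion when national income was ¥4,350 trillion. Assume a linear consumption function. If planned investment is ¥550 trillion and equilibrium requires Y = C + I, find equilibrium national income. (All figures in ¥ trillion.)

Y = 2700

MPC = (3140 − 1850)/(4350 − 2200) = 1290/2150 = 0.6
a = 1850 − 0.6(2200) = 530
Equilibrium: Y = 530 + 0.6Y + 550
0.4Y = 1080, so Y = 1080/0.4 = 2700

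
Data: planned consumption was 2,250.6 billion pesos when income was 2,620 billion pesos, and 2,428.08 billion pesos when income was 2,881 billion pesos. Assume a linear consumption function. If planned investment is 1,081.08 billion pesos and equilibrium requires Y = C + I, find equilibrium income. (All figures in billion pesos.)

MPC = (2428.08 − 2250.6)/(2881 − 2620) = 177.48/261 = 0.68
a = 2250.6 − 0.68(2620) = 469
Equilibrium: Y = 469 + 0.68Y + 1081.08
0.32Y = 1550.08, so Y = 1550.08/0.32 = 4844

Y = 4844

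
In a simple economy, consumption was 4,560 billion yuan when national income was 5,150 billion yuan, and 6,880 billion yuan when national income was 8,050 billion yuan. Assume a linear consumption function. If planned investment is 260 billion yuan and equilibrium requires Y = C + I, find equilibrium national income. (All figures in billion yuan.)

MPC = (6880 − 4560)/(8050 − 5150) = 2320/2900 = 0.8
a = 4560 − 0.8(5150) = 440
Equilibrium: Y = 440 + 0.8Y + 260
0.2Y = 700, so Y = 700/0.2 = 3500

Y = 3500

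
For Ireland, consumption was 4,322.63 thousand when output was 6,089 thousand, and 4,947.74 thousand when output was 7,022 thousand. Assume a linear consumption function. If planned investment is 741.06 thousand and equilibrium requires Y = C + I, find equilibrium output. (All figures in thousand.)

MPC = (4947.74 − 4322.63)/(7022 − 6089) = 625.11/933 = 0.67
a = 4322.63 − 0.67(6089) = 243
Equilibrium: Y = 243 + 0.67Y + 741.06
0.33Y = 984.06, so Y = 984.06/0.33 = 2982

Y = 2982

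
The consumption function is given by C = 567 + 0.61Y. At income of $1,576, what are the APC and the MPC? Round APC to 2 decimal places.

APC = 0.97; MPC = 0.61

MPC = 0.61 (the slope of the consumption function)
C = 567 + 0.61(1576) = 1528.36, so APC = 1528.36/1576 = 0.97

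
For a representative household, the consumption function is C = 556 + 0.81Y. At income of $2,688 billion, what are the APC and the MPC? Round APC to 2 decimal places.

MPC = 0.81 (the slope of the consumption function)
C = 556 + 0.81(2688) = 2733.28, so APC = 2733.28/2688 = 1.02

APC = 1.02; MPC = 0.81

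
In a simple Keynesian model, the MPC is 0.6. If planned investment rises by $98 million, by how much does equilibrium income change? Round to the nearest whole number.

The multiplier is 1/(1 − MPC) = 1/0.4.
ΔY = 98/0.4 = 245.00 ≈ 245

ΔY ≈ 245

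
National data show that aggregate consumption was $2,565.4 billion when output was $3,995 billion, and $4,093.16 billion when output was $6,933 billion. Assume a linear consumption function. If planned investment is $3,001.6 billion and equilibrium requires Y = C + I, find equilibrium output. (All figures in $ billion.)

MPC = (4093.16 − 2565.4)/(6933 − 3995) = 1527.76/2938 = 0.52
a = 2565.4 − 0.52(3995) = 488
Equilibrium: Y = 488 + 0.52Y + 3001.6
0.48Y = 3489.6, so Y = 3489.6/0.48 = 7270

Y = 7270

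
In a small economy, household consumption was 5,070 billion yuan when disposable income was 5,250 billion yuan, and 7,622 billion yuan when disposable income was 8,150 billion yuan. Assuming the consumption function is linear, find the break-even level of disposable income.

MPC = (7622 − 5070)/(8150 − 5250) = 2552/2900 = 0.88
a = 5070 − 0.88(5250) = 5070 − 4620 = 450
Break-even: Y = a/(1−MPC) = 450/0.12 = 3750

Y = 3750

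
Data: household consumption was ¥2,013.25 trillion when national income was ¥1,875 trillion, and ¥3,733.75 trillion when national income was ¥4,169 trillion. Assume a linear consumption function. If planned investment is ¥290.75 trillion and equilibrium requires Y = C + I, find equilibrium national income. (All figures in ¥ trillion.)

Y = 3591

MPC = (3733.75 − 2013.25)/(4169 − 1875) = 1720.5/2294 = 0.75
a = 2013.25 − 0.75(1875) = 607
Equilibrium: Y = 607 + 0.75Y + 290.75
0.25Y = 897.75, so Y = 897.75/0.25 = 3591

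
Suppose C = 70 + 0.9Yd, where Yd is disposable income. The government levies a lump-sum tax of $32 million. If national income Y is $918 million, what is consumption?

C = 867.4

Yd = Y − T = 918 − 32 = 886
C = 70 + 0.9(886) = 70 + 797.4 = 867.4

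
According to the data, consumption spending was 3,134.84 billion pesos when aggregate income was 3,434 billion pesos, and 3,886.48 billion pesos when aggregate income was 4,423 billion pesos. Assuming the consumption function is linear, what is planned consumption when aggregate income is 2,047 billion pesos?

C = 2080.72

MPC = (3886.48 − 3134.84)/(4423 − 3434) = 751.64/989 = 0.76
a = 3134.84 − 0.76(3434) = 3134.84 − 2609.84 = 525
C = 525 + 0.76(2047) = 525 + 1555.72 = 2080.72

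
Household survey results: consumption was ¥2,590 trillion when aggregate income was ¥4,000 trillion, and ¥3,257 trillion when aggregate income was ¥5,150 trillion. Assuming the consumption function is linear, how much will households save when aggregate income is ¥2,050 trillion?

S = 591

MPC = (3257 − 2590)/(5150 − 4000) = 667/1150 = 0.58
a = 2590 − 0.58(4000) = 2590 − 2320 = 270
C = 270 + 0.58(2050) = 1459
S = 2050 − 1459 = 591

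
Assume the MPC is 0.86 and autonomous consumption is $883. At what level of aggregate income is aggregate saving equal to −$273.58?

S = Y − C = -883 + 0.14Y
-883 + 0.14Y = -273.58, so 0.14Y = 609.42 and Y = 4353

Y = 4353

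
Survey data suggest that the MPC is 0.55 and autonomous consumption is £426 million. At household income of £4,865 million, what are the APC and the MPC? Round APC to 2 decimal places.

MPC = 0.55 (the slope of the consumption function)
C = 426 + 0.55(4865) = 3101.75, so APC = 3101.75/4865 = 0.64

APC = 0.64; MPC = 0.55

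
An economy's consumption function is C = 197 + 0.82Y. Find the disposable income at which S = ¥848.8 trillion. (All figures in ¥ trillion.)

Y = 5810

S = Y − C = -197 + 0.18Y
-197 + 0.18Y = 848.8, so 0.18Y = 1045.8 and Y = 5810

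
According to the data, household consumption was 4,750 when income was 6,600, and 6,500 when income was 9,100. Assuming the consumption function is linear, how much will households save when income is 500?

S = 20

MPC = (6500 − 4750)/(9100 − 6600) = 1750/2500 = 0.7
a = 4750 − 0.7(6600) = 4750 − 4620 = 130
C = 130 + 0.7(500) = 480
S = 500 − 480 = 20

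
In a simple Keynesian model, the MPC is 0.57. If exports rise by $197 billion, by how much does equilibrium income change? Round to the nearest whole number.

The multiplier is 1/(1 − MPC) = 1/0.43.
ΔY = 197/0.43 = 458.14 ≈ 458

ΔY ≈ 458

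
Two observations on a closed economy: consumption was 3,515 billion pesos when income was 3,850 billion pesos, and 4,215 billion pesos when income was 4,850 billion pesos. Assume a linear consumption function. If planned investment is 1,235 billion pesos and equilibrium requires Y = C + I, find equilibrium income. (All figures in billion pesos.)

MPC = (4215 − 3515)/(4850 − 3850) = 700/1000 = 0.7
a = 3515 − 0.7(3850) = 820
Equilibrium: Y = 820 + 0.7Y + 1235
0.3Y = 2055, so Y = 2055/0.3 = 6850

Y = 6850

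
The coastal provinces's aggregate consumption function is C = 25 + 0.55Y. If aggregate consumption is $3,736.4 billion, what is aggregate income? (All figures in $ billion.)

25 + 0.55Y = 3736.4
0.55Y = 3711.4, so Y = 3711.4/0.55 = 6748

Y = 6748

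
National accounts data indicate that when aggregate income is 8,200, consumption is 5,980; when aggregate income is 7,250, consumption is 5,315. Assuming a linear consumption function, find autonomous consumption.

MPC = ΔC/ΔY = (5980 − 5315)/(8200 − 7250) = 665/950 = 0.7
a = C − MPC·Y = 5315 − 0.7(7250) = 5315 − 5075 = 240

a = 240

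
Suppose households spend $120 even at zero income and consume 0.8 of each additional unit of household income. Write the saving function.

S = Y − C = Y − (120 + 0.8Y) = -120 + (1 − 0.8)Y

S = -120 + 0.2Y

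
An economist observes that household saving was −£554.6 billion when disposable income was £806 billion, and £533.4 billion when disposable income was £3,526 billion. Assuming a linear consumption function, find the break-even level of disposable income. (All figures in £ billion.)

Y = 2192.5

MPS = ΔS/ΔY = (533.4 − (-554.6))/(3526 − 806) = 1088/2720 = 0.4
MPC = 1 − MPS = 0.6
From S(806) = -554.6: −a + 0.4(806) = -554.6, so a = 322.4 − (-554.6) = 877
Break-even (S = 0): Y = a/MPS = 877/0.4 = 2192.5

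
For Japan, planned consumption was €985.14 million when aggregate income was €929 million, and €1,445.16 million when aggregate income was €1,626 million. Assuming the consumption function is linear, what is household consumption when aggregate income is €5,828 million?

C = 4218.48

MPC = (1445.16 − 985.14)/(1626 − 929) = 460.02/697 = 0.66
a = 985.14 − 0.66(929) = 985.14 − 613.14 = 372
C = 372 + 0.66(5828) = 372 + 3846.48 = 4218.48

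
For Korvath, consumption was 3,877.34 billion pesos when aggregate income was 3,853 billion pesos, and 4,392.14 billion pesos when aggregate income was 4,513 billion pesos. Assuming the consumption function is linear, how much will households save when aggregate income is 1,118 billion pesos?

MPC = (4392.14 − 3877.34)/(4513 − 3853) = 514.8/660 = 0.78
a = 3877.34 − 0.78(3853) = 3877.34 − 3005.34 = 872
C = 872 + 0.78(1118) = 1744.04
S = 1118 − 1744.04 = -626.04

S = -626.04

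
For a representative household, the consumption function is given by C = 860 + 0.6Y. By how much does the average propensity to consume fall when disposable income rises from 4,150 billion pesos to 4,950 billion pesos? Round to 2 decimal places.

ΔAPC = 0.03

At Y = 4150: C = 860 + 0.6(4150) = 3350, APC = 3350/4150 = 0.807
At Y = 4950: C = 3830, APC = 3830/4950 = 0.774
Fall in APC = 0.807 − 0.774 = 0.033 ≈ 0.03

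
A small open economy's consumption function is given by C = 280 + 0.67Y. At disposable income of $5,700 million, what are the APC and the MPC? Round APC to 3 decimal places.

APC = 0.719; MPC = 0.67

MPC = 0.67 (the slope of the consumption function)
C = 280 + 0.67(5700) = 4099, so APC = 4099/5700 = 0.719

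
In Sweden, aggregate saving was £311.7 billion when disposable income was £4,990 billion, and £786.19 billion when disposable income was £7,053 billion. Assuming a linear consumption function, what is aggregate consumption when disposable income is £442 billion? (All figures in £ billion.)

C = 1176.34

MPS = ΔS/ΔY = (786.19 − 311.7)/(7053 − 4990) = 474.49/2063 = 0.23
MPC = 1 − MPS = 0.77
Autonomous saving = 311.7 − 0.23(4990) = -836, so a = 836
C = 836 + 0.77(442) = 836 + 340.34 = 1176.34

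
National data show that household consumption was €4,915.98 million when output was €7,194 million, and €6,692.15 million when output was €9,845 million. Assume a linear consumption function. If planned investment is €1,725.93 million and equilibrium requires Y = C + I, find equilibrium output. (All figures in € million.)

MPC = (6692.15 − 4915.98)/(9845 − 7194) = 1776.17/2651 = 0.67
a = 4915.98 − 0.67(7194) = 96
Equilibrium: Y = 96 + 0.67Y + 1725.93
0.33Y = 1821.93, so Y = 1821.93/0.33 = 5521

Y = 5521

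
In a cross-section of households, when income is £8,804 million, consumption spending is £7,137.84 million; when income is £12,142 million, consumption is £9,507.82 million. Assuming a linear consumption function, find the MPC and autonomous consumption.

MPC = 0.71; a = 887

MPC = ΔC/ΔY = (9507.82 − 7137.84)/(12142 − 8804) = 2369.98/3338 = 0.71
a = C − MPC·Y = 7137.84 − 0.71(8804) = 7137.84 − 6250.84 = 887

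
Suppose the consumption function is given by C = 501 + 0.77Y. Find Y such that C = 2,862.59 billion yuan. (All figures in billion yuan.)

Y = 3067

501 + 0.77Y = 2862.59
0.77Y = 2361.59, so Y = 2361.59/0.77 = 3067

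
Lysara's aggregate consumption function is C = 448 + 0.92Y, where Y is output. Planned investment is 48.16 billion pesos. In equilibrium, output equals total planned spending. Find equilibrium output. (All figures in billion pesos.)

Y = 6202

Y = C + I = 448 + 0.92Y + 48.16
Y − 0.92Y = 496.16
0.08Y = 496.16, so Y = 496.16/0.08 = 6202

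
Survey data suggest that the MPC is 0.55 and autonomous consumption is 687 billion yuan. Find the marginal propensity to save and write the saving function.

MPS = 1 − MPC = 1 − 0.55 = 0.45
S = Y − C = -687 + 0.45Y

MPS = 0.45; S = -687 + 0.45Y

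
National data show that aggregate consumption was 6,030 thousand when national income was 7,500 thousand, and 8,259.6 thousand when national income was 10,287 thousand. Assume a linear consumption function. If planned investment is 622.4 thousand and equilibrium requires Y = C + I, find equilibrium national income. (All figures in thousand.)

MPC = (8259.6 − 6030)/(10287 − 7500) = 2229.6/2787 = 0.8
a = 6030 − 0.8(7500) = 30
Equilibrium: Y = 30 + 0.8Y + 622.4
0.2Y = 652.4, so Y = 652.4/0.2 = 3262

Y = 3262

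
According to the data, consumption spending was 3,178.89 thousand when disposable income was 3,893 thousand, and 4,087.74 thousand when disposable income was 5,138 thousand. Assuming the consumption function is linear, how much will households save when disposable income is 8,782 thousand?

MPC = (4087.74 − 3178.89)/(5138 − 3893) = 908.85/1245 = 0.73
a = 3178.89 − 0.73(3893) = 3178.89 − 2841.89 = 337
C = 337 + 0.73(8782) = 6747.86
S = 8782 − 6747.86 = 2034.14

S = 2034.14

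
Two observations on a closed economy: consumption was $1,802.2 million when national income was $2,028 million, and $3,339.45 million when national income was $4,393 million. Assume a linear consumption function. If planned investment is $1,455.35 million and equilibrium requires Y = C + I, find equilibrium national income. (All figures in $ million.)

MPC = (3339.45 − 1802.2)/(4393 − 2028) = 1537.25/2365 = 0.65
a = 1802.2 − 0.65(2028) = 484
Equilibrium: Y = 484 + 0.65Y + 1455.35
0.35Y = 1939.35, so Y = 1939.35/0.35 = 5541

Y = 5541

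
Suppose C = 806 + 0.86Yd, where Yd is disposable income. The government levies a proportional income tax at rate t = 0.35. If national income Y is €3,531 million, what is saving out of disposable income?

S = -484.679

Yd = (1 − 0.35)(3531) = 0.65(3531) = 2295.15
C = 806 + 0.86(2295.15) = 806 + 1973.829 = 2779.829
S = Yd − C = 2295.15 − 2779.829 = -484.679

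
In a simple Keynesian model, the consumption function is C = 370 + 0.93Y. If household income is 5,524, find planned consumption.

C = 5507.32

C = 370 + 0.93(5524) = 370 + 5137.32 = 5507.32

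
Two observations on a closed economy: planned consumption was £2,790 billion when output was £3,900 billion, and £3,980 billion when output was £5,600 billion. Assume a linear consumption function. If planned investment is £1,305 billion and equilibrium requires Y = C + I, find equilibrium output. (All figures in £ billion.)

Y = 4550

MPC = (3980 − 2790)/(5600 − 3900) = 1190/1700 = 0.7
a = 2790 − 0.7(3900) = 60
Equilibrium: Y = 60 + 0.7Y + 1305
0.3Y = 1365, so Y = 1365/0.3 = 4550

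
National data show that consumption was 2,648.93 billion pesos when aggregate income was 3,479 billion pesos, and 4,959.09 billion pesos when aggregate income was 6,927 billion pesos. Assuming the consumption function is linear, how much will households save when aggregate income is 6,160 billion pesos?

S = 1714.8

MPC = (4959.09 − 2648.93)/(6927 − 3479) = 2310.16/3448 = 0.67
a = 2648.93 − 0.67(3479) = 2648.93 − 2330.93 = 318
C = 318 + 0.67(6160) = 4445.2
S = 6160 − 4445.2 = 1714.8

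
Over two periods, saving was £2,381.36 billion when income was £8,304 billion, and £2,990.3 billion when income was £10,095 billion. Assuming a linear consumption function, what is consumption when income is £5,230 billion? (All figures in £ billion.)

MPS = ΔS/ΔY = (2990.3 − 2381.36)/(10095 − 8304) = 608.94/1791 = 0.34
MPC = 1 − MPS = 0.66
Autonomous saving = 2381.36 − 0.34(8304) = -442, so a = 442
C = 442 + 0.66(5230) = 442 + 3451.8 = 3893.8

C = 3893.8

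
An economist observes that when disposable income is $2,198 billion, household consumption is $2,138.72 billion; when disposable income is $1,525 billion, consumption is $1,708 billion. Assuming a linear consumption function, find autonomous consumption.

MPC = ΔC/ΔY = (2138.72 − 1708)/(2198 − 1525) = 430.72/673 = 0.64
a = C − MPC·Y = 1708 − 0.64(1525) = 1708 − 976 = 732

a = 732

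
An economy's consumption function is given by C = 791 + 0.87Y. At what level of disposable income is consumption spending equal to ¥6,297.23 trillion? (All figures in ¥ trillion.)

791 + 0.87Y = 6297.23
0.87Y = 5506.23, so Y = 5506.23/0.87 = 6329

Y = 6329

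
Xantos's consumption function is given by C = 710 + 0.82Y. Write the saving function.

S = -710 + 0.18Y

S = Y − C = Y − (710 + 0.82Y) = -710 + (1 − 0.82)Y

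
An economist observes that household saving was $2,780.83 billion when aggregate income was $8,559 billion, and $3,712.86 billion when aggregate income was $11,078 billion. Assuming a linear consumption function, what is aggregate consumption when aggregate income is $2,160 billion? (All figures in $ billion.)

C = 1746.8

MPS = ΔS/ΔY = (3712.86 − 2780.83)/(11078 − 8559) = 932.03/2519 = 0.37
MPC = 1 − MPS = 0.63
Autonomous saving = 2780.83 − 0.37(8559) = -386, so a = 386
C = 386 + 0.63(2160) = 386 + 1360.8 = 1746.8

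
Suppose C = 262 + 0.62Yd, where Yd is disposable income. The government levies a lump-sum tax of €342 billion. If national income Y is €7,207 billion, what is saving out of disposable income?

Yd = Y − T = 7207 − 342 = 6865
C = 262 + 0.62(6865) = 262 + 4256.3 = 4518.3
S = Yd − C = 6865 − 4518.3 = 2346.7

S = 2346.7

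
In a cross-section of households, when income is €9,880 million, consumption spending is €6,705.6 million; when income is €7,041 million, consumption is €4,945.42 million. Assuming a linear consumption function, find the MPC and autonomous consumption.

MPC = ΔC/ΔY = (6705.6 − 4945.42)/(9880 − 7041) = 1760.18/2839 = 0.62
a = C − MPC·Y = 4945.42 − 0.62(7041) = 4945.42 − 4365.42 = 580

MPC = 0.62; a = 580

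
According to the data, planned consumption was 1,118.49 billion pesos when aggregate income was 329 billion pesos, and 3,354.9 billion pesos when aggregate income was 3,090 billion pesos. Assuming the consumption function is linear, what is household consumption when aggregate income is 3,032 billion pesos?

C = 3307.92

MPC = (3354.9 − 1118.49)/(3090 − 329) = 2236.41/2761 = 0.81
a = 1118.49 − 0.81(329) = 1118.49 − 266.49 = 852
C = 852 + 0.81(3032) = 852 + 2455.92 = 3307.92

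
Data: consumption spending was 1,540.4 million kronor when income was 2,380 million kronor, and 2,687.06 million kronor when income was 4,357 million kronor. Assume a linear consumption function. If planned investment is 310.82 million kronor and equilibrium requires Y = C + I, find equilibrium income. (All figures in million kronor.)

MPC = (2687.06 − 1540.4)/(4357 − 2380) = 1146.66/1977 = 0.58
a = 1540.4 − 0.58(2380) = 160
Equilibrium: Y = 160 + 0.58Y + 310.82
0.42Y = 470.82, so Y = 470.82/0.42 = 1121

Y = 1121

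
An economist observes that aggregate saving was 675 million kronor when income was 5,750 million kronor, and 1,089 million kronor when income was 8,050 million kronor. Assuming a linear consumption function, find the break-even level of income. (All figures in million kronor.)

MPS = ΔS/ΔY = (1089 − 675)/(8050 − 5750) = 414/2300 = 0.18
MPC = 1 − MPS = 0.82
From S(5750) = 675: −a + 0.18(5750) = 675, so a = 1035 − 675 = 360
Break-even (S = 0): Y = a/MPS = 360/0.18 = 2000

Y = 2000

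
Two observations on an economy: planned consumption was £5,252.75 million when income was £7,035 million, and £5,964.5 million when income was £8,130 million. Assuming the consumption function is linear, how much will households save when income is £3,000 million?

MPC = (5964.5 − 5252.75)/(8130 − 7035) = 711.75/1095 = 0.65
a = 5252.75 − 0.65(7035) = 5252.75 − 4572.75 = 680
C = 680 + 0.65(3000) = 2630
S = 3000 − 2630 = 370

S = 370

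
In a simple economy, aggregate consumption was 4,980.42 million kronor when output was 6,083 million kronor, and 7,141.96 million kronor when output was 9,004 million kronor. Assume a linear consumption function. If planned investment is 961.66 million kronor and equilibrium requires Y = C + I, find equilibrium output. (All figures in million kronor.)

Y = 5541

MPC = (7141.96 − 4980.42)/(9004 − 6083) = 2161.54/2921 = 0.74
a = 4980.42 − 0.74(6083) = 479
Equilibrium: Y = 479 + 0.74Y + 961.66
0.26Y = 1440.66, so Y = 1440.66/0.26 = 5541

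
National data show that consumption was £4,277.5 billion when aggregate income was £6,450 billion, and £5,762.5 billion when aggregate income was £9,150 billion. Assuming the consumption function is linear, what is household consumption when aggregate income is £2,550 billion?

MPC = (5762.5 − 4277.5)/(9150 − 6450) = 1485/2700 = 0.55
a = 4277.5 − 0.55(6450) = 4277.5 − 3547.5 = 730
C = 730 + 0.55(2550) = 730 + 1402.5 = 2132.5

C = 2132.5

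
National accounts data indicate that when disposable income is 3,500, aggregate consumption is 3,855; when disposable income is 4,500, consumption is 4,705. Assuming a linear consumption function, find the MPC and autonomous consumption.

MPC = 0.85; a = 880

MPC = ΔC/ΔY = (4705 − 3855)/(4500 − 3500) = 850/1000 = 0.85
a = C − MPC·Y = 3855 − 0.85(3500) = 3855 − 2975 = 880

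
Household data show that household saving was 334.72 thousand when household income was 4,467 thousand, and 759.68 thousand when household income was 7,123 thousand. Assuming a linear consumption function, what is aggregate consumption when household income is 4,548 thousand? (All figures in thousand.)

C = 4200.32

MPS = ΔS/ΔY = (759.68 − 334.72)/(7123 − 4467) = 424.96/2656 = 0.16
MPC = 1 − MPS = 0.84
Autonomous saving = 334.72 − 0.16(4467) = -380, so a = 380
C = 380 + 0.84(4548) = 380 + 3820.32 = 4200.32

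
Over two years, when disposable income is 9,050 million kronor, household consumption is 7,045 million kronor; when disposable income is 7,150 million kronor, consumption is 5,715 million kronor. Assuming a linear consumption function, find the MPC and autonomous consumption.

MPC = 0.7; a = 710

MPC = ΔC/ΔY = (7045 − 5715)/(9050 − 7150) = 1330/1900 = 0.7
a = C − MPC·Y = 5715 − 0.7(7150) = 5715 − 5005 = 710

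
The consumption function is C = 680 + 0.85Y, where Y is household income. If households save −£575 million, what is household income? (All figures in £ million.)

Y = 700

S = Y − C = -680 + 0.15Y
-680 + 0.15Y = -575, so 0.15Y = 105 and Y = 700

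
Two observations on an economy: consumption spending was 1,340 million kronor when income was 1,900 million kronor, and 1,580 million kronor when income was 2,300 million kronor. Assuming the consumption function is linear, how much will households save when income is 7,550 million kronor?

S = 2820

MPC = (1580 − 1340)/(2300 − 1900) = 240/400 = 0.6
a = 1340 − 0.6(1900) = 1340 − 1140 = 200
C = 200 + 0.6(7550) = 4730
S = 7550 − 4730 = 2820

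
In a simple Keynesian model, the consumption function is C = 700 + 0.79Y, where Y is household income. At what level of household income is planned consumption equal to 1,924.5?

Y = 1550

700 + 0.79Y = 1924.5
0.79Y = 1224.5, so Y = 1224.5/0.79 = 1550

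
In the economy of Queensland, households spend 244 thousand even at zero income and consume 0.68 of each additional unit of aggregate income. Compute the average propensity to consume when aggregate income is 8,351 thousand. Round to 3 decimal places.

C = 244 + 0.68(8351) = 5922.68
APC = C/Y = 5922.68/8351 = 0.709

APC = 0.709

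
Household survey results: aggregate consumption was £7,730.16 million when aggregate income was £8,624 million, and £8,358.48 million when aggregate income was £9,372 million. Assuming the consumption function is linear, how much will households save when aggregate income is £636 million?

S = -384.24

MPC = (8358.48 − 7730.16)/(9372 − 8624) = 628.32/748 = 0.84
a = 7730.16 − 0.84(8624) = 7730.16 − 7244.16 = 486
C = 486 + 0.84(636) = 1020.24
S = 636 − 1020.24 = -384.24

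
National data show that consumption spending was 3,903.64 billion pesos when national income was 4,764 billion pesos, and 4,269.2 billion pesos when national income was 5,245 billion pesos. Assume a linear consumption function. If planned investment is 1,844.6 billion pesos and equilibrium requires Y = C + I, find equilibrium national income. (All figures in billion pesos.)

MPC = (4269.2 − 3903.64)/(5245 − 4764) = 365.56/481 = 0.76
a = 3903.64 − 0.76(4764) = 283
Equilibrium: Y = 283 + 0.76Y + 1844.6
0.24Y = 2127.6, so Y = 2127.6/0.24 = 8865

Y = 8865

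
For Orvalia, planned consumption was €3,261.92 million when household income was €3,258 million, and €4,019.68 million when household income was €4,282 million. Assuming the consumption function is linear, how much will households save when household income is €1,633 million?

S = -426.42

MPC = (4019.68 − 3261.92)/(4282 − 3258) = 757.76/1024 = 0.74
a = 3261.92 − 0.74(3258) = 3261.92 − 2410.92 = 851
C = 851 + 0.74(1633) = 2059.42
S = 1633 − 2059.42 = -426.42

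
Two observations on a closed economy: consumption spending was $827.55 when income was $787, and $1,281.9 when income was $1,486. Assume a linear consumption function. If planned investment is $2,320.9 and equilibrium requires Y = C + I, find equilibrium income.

MPC = (1281.9 − 827.55)/(1486 − 787) = 454.35/699 = 0.65
a = 827.55 − 0.65(787) = 316
Equilibrium: Y = 316 + 0.65Y + 2320.9
0.35Y = 2636.9, so Y = 2636.9/0.35 = 7534

Y = 7534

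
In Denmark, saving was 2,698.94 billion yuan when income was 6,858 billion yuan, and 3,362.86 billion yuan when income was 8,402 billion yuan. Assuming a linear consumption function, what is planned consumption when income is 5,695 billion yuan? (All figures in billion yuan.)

MPS = ΔS/ΔY = (3362.86 − 2698.94)/(8402 − 6858) = 663.92/1544 = 0.43
MPC = 1 − MPS = 0.57
Autonomous saving = 2698.94 − 0.43(6858) = -250, so a = 250
C = 250 + 0.57(5695) = 250 + 3246.15 = 3496.15

C = 3496.15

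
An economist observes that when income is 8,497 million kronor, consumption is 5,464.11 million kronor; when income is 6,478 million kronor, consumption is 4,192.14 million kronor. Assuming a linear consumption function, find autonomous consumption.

a = 111

MPC = ΔC/ΔY = (5464.11 − 4192.14)/(8497 − 6478) = 1271.97/2019 = 0.63
a = C − MPC·Y = 4192.14 − 0.63(6478) = 4192.14 − 4081.14 = 111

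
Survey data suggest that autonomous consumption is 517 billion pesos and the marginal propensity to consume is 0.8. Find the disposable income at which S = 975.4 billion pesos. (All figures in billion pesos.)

S = Y − C = -517 + 0.2Y
-517 + 0.2Y = 975.4, so 0.2Y = 1492.4 and Y = 7462

Y = 7462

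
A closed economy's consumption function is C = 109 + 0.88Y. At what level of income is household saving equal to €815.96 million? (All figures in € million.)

Y = 7708

S = Y − C = -109 + 0.12Y
-109 + 0.12Y = 815.96, so 0.12Y = 924.96 and Y = 7708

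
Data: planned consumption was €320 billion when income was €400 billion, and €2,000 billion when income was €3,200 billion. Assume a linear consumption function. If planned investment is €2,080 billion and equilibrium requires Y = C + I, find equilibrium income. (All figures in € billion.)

MPC = (2000 − 320)/(3200 − 400) = 1680/2800 = 0.6
a = 320 − 0.6(400) = 80
Equilibrium: Y = 80 + 0.6Y + 2080
0.4Y = 2160, so Y = 2160/0.4 = 5400

Y = 5400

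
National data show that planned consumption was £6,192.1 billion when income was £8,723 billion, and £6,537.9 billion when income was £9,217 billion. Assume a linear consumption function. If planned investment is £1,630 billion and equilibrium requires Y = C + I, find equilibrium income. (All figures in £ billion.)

MPC = (6537.9 − 6192.1)/(9217 − 8723) = 345.8/494 = 0.7
a = 6192.1 − 0.7(8723) = 86
Equilibrium: Y = 86 + 0.7Y + 1630
0.3Y = 1716, so Y = 1716/0.3 = 5720

Y = 5720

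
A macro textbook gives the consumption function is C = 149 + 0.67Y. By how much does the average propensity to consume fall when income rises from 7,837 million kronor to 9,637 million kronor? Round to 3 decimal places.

ΔAPC = 0.004

At Y = 7837: C = 149 + 0.67(7837) = 5399.79, APC = 5399.79/7837 = 0.6890
At Y = 9637: C = 6605.79, APC = 6605.79/9637 = 0.6855
Fall in APC = 0.6890 − 0.6855 = 0.0035 ≈ 0.004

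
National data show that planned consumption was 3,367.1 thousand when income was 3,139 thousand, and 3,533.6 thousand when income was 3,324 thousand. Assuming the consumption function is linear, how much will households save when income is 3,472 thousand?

MPC = (3533.6 − 3367.1)/(3324 − 3139) = 166.5/185 = 0.9
a = 3367.1 − 0.9(3139) = 3367.1 − 2825.1 = 542
C = 542 + 0.9(3472) = 3666.8
S = 3472 − 3666.8 = -194.8

S = -194.8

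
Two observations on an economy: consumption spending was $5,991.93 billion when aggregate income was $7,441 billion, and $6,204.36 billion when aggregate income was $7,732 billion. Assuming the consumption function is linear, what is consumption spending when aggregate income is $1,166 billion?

C = 1411.18

MPC = (6204.36 − 5991.93)/(7732 − 7441) = 212.43/291 = 0.73
a = 5991.93 − 0.73(7441) = 5991.93 − 5431.93 = 560
C = 560 + 0.73(1166) = 560 + 851.18 = 1411.18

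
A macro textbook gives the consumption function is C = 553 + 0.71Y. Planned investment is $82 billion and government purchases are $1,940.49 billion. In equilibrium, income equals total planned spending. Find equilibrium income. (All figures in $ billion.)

Y = C + I + G = 553 + 0.71Y + 82 + 1940.49
Y − 0.71Y = 2575.49
0.29Y = 2575.49, so Y = 2575.49/0.29 = 8881

Y = 8881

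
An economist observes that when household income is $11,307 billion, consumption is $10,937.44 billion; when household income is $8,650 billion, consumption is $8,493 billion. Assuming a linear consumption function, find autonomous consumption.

MPC = ΔC/ΔY = (10937.44 − 8493)/(11307 − 8650) = 2444.44/2657 = 0.92
a = C − MPC·Y = 8493 − 0.92(8650) = 8493 − 7958 = 535

a = 535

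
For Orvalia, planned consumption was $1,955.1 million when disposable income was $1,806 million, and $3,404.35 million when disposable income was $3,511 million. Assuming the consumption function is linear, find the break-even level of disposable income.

Y = 2800

MPC = (3404.35 − 1955.1)/(3511 − 1806) = 1449.25/1705 = 0.85
a = 1955.1 − 0.85(1806) = 1955.1 − 1535.1 = 420
Break-even: Y = a/(1−MPC) = 420/0.15 = 2800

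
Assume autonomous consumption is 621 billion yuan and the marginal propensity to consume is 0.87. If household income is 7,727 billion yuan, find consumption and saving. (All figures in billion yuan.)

C = 7343.49; S = 383.51

C = 621 + 0.87(7727) = 621 + 6722.49 = 7343.49
S = Y − C = 7727 − 7343.49 = 383.51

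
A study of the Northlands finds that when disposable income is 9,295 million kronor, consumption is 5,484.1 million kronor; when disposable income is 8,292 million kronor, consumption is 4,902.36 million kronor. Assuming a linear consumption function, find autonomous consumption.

a = 93

MPC = ΔC/ΔY = (5484.1 − 4902.36)/(9295 − 8292) = 581.74/1003 = 0.58
a = C − MPC·Y = 4902.36 − 0.58(8292) = 4902.36 − 4809.36 = 93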